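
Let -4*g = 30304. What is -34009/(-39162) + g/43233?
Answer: 391206595/564363582 ≈ 0.69318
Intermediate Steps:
g = -7576 (g = -¼*30304 = -7576)
-34009/(-39162) + g/43233 = -34009/(-39162) - 7576/43233 = -34009*(-1/39162) - 7576*1/43233 = 34009/39162 - 7576/43233 = 391206595/564363582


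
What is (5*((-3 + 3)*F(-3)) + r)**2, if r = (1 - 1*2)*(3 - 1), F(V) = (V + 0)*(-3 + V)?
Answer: 4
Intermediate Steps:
F(V) = V*(-3 + V)
r = -2 (r = (1 - 2)*2 = -1*2 = -2)
(5*((-3 + 3)*F(-3)) + r)**2 = (5*((-3 + 3)*(-3*(-3 - 3))) - 2)**2 = (5*(0*(-3*(-6))) - 2)**2 = (5*(0*18) - 2)**2 = (5*0 - 2)**2 = (0 - 2)**2 = (-2)**2 = 4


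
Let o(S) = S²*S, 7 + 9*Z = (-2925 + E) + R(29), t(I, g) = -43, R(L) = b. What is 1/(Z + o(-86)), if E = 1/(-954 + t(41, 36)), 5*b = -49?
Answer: -44865/28551317318 ≈ -1.5714e-6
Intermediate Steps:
b = -49/5 (b = (⅕)*(-49) = -49/5 ≈ -9.8000)
R(L) = -49/5
E = -1/997 (E = 1/(-954 - 43) = 1/(-997) = -1/997 ≈ -0.0010030)
Z = -14664878/44865 (Z = -7/9 + ((-2925 - 1/997) - 49/5)/9 = -7/9 + (-2916226/997 - 49/5)/9 = -7/9 + (⅑)*(-14629983/4985) = -7/9 - 4876661/14955 = -14664878/44865 ≈ -326.87)
o(S) = S³
1/(Z + o(-86)) = 1/(-14664878/44865 + (-86)³) = 1/(-14664878/44865 - 636056) = 1/(-28551317318/44865) = -44865/28551317318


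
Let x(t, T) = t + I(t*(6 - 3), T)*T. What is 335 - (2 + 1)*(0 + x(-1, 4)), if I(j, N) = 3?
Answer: 302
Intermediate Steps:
x(t, T) = t + 3*T
335 - (2 + 1)*(0 + x(-1, 4)) = 335 - (2 + 1)*(0 + (-1 + 3*4)) = 335 - 3*(0 + (-1 + 12)) = 335 - 3*(0 + 11) = 335 - 3*11 = 335 - 1*33 = 335 - 33 = 302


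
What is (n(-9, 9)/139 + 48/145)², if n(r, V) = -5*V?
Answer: 21609/406224025 ≈ 5.3195e-5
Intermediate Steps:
(n(-9, 9)/139 + 48/145)² = (-5*9/139 + 48/145)² = (-45*1/139 + 48*(1/145))² = (-45/139 + 48/145)² = (147/20155)² = 21609/406224025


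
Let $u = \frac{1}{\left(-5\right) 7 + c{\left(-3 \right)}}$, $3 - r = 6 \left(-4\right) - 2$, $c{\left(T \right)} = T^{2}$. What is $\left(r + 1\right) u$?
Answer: $- \frac{15}{13} \approx -1.1538$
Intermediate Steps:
$r = 29$ ($r = 3 - \left(6 \left(-4\right) - 2\right) = 3 - \left(-24 - 2\right) = 3 - -26 = 3 + 26 = 29$)
$u = - \frac{1}{26}$ ($u = \frac{1}{\left(-5\right) 7 + \left(-3\right)^{2}} = \frac{1}{-35 + 9} = \frac{1}{-26} = - \frac{1}{26} \approx -0.038462$)
$\left(r + 1\right) u = \left(29 + 1\right) \left(- \frac{1}{26}\right) = 30 \left(- \frac{1}{26}\right) = - \frac{15}{13}$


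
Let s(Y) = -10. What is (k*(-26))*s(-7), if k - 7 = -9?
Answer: -520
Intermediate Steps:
k = -2 (k = 7 - 9 = -2)
(k*(-26))*s(-7) = -2*(-26)*(-10) = 52*(-10) = -520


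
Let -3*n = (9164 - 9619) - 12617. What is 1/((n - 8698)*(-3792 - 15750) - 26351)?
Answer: 1/84798957 ≈ 1.1793e-8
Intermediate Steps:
n = 13072/3 (n = -((9164 - 9619) - 12617)/3 = -(-455 - 12617)/3 = -⅓*(-13072) = 13072/3 ≈ 4357.3)
1/((n - 8698)*(-3792 - 15750) - 26351) = 1/((13072/3 - 8698)*(-3792 - 15750) - 26351) = 1/(-13022/3*(-19542) - 26351) = 1/(84825308 - 26351) = 1/84798957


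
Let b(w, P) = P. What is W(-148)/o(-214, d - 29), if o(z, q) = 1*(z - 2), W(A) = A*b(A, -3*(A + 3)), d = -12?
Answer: 5365/18 ≈ 298.06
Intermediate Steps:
W(A) = A*(-9 - 3*A) (W(A) = A*(-3*(A + 3)) = A*(-3*(3 + A)) = A*(-9 - 3*A))
o(z, q) = -2 + z (o(z, q) = 1*(-2 + z) = -2 + z)
W(-148)/o(-214, d - 29) = (-3*(-148)*(3 - 148))/(-2 - 214) = -3*(-148)*(-145)/(-216) = -64380*(-1/216) = 5365/18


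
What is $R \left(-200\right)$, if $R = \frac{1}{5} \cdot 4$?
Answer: $-160$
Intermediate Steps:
$R = \frac{4}{5}$ ($R = \frac{1}{5} \cdot 4 = \frac{4}{5} \approx 0.8$)
$R \left(-200\right) = \frac{4}{5} \left(-200\right) = -160$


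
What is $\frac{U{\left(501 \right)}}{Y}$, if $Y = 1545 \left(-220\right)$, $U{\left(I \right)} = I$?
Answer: $- \frac{167}{113300} \approx -0.001474$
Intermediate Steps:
$Y = -339900$
$\frac{U{\left(501 \right)}}{Y} = \frac{501}{-339900} = 501 \left(- \frac{1}{339900}\right) = - \frac{167}{113300}$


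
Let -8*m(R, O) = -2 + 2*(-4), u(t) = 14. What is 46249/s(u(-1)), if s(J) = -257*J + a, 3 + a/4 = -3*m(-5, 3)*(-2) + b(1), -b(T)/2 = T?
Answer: -46249/3588 ≈ -12.890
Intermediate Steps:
b(T) = -2*T
m(R, O) = 5/4 (m(R, O) = -(-2 + 2*(-4))/8 = -(-2 - 8)/8 = -⅛*(-10) = 5/4)
a = 10 (a = -12 + 4*(-3*5/4*(-2) - 2*1) = -12 + 4*(-15/4*(-2) - 2) = -12 + 4*(15/2 - 2) = -12 + 4*(11/2) = -12 + 22 = 10)
s(J) = 10 - 257*J (s(J) = -257*J + 10 = 10 - 257*J)
46249/s(u(-1)) = 46249/(10 - 257*14) = 46249/(10 - 3598) = 46249/(-3588) = 46249*(-1/3588) = -46249/3588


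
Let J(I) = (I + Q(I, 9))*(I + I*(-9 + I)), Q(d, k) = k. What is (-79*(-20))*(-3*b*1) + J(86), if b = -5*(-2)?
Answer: 589860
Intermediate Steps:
b = 10
J(I) = (9 + I)*(I + I*(-9 + I)) (J(I) = (I + 9)*(I + I*(-9 + I)) = (9 + I)*(I + I*(-9 + I)))
(-79*(-20))*(-3*b*1) + J(86) = (-79*(-20))*(-3*10*1) + 86*(-72 + 86 + 86**2) = 1580*(-30*1) + 86*(-72 + 86 + 7396) = 1580*(-30) + 86*7410 = -47400 + 637260 = 589860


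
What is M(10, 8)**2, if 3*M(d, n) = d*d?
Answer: 10000/9 ≈ 1111.1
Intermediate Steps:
M(d, n) = d**2/3 (M(d, n) = (d*d)/3 = d**2/3)
M(10, 8)**2 = ((1/3)*10**2)**2 = ((1/3)*100)**2 = (100/3)**2 = 10000/9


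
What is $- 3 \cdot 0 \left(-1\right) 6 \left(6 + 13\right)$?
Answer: $0$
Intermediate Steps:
$- 3 \cdot 0 \left(-1\right) 6 \left(6 + 13\right) = - 3 \cdot 0 \cdot 6 \cdot 19 = \left(-3\right) 0 \cdot 19 = 0 \cdot 19 = 0$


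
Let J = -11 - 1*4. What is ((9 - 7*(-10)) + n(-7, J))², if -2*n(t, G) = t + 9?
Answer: 6084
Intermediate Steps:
J = -15 (J = -11 - 4 = -15)
n(t, G) = -9/2 - t/2 (n(t, G) = -(t + 9)/2 = -(9 + t)/2 = -9/2 - t/2)
((9 - 7*(-10)) + n(-7, J))² = ((9 - 7*(-10)) + (-9/2 - ½*(-7)))² = ((9 + 70) + (-9/2 + 7/2))² = (79 - 1)² = 78² = 6084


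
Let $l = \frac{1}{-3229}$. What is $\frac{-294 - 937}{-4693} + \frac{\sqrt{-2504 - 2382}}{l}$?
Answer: $\frac{1231}{4693} - 3229 i \sqrt{4886} \approx 0.26231 - 2.2571 \cdot 10^{5} i$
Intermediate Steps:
$l = - \frac{1}{3229} \approx -0.00030969$
$\frac{-294 - 937}{-4693} + \frac{\sqrt{-2504 - 2382}}{l} = \frac{-294 - 937}{-4693} + \frac{\sqrt{-2504 - 2382}}{- \frac{1}{3229}} = \left(-294 - 937\right) \left(- \frac{1}{4693}\right) + \sqrt{-4886} \left(-3229\right) = \left(-1231\right) \left(- \frac{1}{4693}\right) + i \sqrt{4886} \left(-3229\right) = \frac{1231}{4693} - 3229 i \sqrt{4886}$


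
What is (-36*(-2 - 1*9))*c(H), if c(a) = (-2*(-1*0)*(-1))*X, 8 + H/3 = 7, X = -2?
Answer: 0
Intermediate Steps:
H = -3 (H = -24 + 3*7 = -24 + 21 = -3)
c(a) = 0 (c(a) = -2*(-1*0)*(-1)*(-2) = -0*(-1)*(-2) = -2*0*(-2) = 0*(-2) = 0)
(-36*(-2 - 1*9))*c(H) = -36*(-2 - 1*9)*0 = -36*(-2 - 9)*0 = -36*(-11)*0 = 396*0 = 0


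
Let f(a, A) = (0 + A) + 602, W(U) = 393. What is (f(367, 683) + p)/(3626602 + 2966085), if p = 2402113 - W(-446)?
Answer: 2403005/6592687 ≈ 0.36450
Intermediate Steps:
f(a, A) = 602 + A (f(a, A) = A + 602 = 602 + A)
p = 2401720 (p = 2402113 - 1*393 = 2402113 - 393 = 2401720)
(f(367, 683) + p)/(3626602 + 2966085) = ((602 + 683) + 2401720)/(3626602 + 2966085) = (1285 + 2401720)/6592687 = 2403005*(1/6592687) = 2403005/6592687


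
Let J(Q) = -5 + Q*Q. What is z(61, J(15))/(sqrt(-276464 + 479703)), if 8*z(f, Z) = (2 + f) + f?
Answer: 31*sqrt(203239)/406478 ≈ 0.034382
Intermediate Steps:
J(Q) = -5 + Q**2
z(f, Z) = 1/4 + f/4 (z(f, Z) = ((2 + f) + f)/8 = (2 + 2*f)/8 = 1/4 + f/4)
z(61, J(15))/(sqrt(-276464 + 479703)) = (1/4 + (1/4)*61)/(sqrt(-276464 + 479703)) = (1/4 + 61/4)/(sqrt(203239)) = 31*(sqrt(203239)/203239)/2 = 31*sqrt(203239)/406478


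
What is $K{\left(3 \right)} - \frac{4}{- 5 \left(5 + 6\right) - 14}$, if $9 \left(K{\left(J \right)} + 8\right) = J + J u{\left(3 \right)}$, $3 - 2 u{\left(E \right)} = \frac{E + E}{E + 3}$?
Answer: $- \frac{502}{69} \approx -7.2754$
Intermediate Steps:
$u{\left(E \right)} = \frac{3}{2} - \frac{E}{3 + E}$ ($u{\left(E \right)} = \frac{3}{2} - \frac{\left(E + E\right) \frac{1}{E + 3}}{2} = \frac{3}{2} - \frac{2 E \frac{1}{3 + E}}{2} = \frac{3}{2} - \frac{E}{3 + E}$)
$K{\left(J \right)} = -8 + \frac{2 J}{9}$ ($K{\left(J \right)} = -8 + \frac{J + J \frac{9 + 3}{2 \left(3 + 3\right)}}{9} = -8 + \frac{J + J \frac{1}{2} \cdot \frac{1}{6} \cdot 12}{9} = -8 + \frac{J + J 1}{9} = -8 + \frac{J + J}{9} = -8 + \frac{2 J}{9}$)
$K{\left(3 \right)} - \frac{4}{- 5 \left(5 + 6\right) - 14} = \left(-8 + \frac{2}{9} \cdot 3\right) - \frac{4}{- 5 \left(5 + 6\right) - 14} = \left(-8 + \frac{2}{3}\right) - \frac{4}{\left(-5\right) 11 - 14} = - \frac{22}{3} - \frac{4}{-55 - 14} = - \frac{22}{3} - \frac{4}{-69} = - \frac{22}{3} - - \frac{4}{69} = - \frac{22}{3} + \frac{4}{69} = - \frac{502}{69}$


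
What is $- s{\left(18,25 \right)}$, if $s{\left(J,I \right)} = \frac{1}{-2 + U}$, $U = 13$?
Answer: $- \frac{1}{11} \approx -0.090909$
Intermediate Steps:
$s{\left(J,I \right)} = \frac{1}{11}$ ($s{\left(J,I \right)} = \frac{1}{-2 + 13} = \frac{1}{11}$)
$- s{\left(18,25 \right)} = \left(-1\right) \frac{1}{11} = - \frac{1}{11}$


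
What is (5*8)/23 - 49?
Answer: -1087/23 ≈ -47.261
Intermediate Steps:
(5*8)/23 - 49 = (1/23)*40 - 49 = 40/23 - 49 = -1087/23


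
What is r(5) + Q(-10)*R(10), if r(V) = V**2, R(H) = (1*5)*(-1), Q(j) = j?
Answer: 75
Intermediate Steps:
R(H) = -5 (R(H) = 5*(-1) = -5)
r(5) + Q(-10)*R(10) = 5**2 - 10*(-5) = 25 + 50 = 75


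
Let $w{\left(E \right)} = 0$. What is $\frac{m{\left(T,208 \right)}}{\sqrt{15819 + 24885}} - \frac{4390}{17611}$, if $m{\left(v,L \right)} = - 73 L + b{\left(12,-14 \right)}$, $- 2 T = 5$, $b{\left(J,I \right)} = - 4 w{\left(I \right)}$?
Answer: $- \frac{4390}{17611} - \frac{949 \sqrt{159}}{159} \approx -75.51$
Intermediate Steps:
$b{\left(J,I \right)} = 0$ ($b{\left(J,I \right)} = \left(-4\right) 0 = 0$)
$T = - \frac{5}{2}$ ($T = \left(- \frac{1}{2}\right) 5 = - \frac{5}{2} \approx -2.5$)
$m{\left(v,L \right)} = - 73 L$ ($m{\left(v,L \right)} = - 73 L + 0 = - 73 L$)
$\frac{m{\left(T,208 \right)}}{\sqrt{15819 + 24885}} - \frac{4390}{17611} = \frac{\left(-73\right) 208}{\sqrt{15819 + 24885}} - \frac{4390}{17611} = - \frac{15184}{\sqrt{40704}} - \frac{4390}{17611} = - \frac{15184}{16 \sqrt{159}} - \frac{4390}{17611} = - 15184 \frac{\sqrt{159}}{2544} - \frac{4390}{17611} = - \frac{949 \sqrt{159}}{159} - \frac{4390}{17611} = - \frac{4390}{17611} - \frac{949 \sqrt{159}}{159}$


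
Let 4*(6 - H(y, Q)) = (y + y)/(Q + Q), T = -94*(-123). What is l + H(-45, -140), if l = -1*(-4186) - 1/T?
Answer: 2714150539/647472 ≈ 4191.9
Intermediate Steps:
T = 11562
H(y, Q) = 6 - y/(4*Q) (H(y, Q) = 6 - (y + y)/(4*(Q + Q)) = 6 - 2*y/(4*(2*Q)) = 6 - 2*y*1/(2*Q)/4 = 6 - y/(4*Q))
l = 48398531/11562 (l = -1*(-4186) - 1/11562 = 4186 - 1*1/11562 = 4186 - 1/11562 = 48398531/11562 ≈ 4186.0)
l + H(-45, -140) = 48398531/11562 + (6 - 1/4*(-45)/(-140)) = 48398531/11562 + (6 - 1/4*(-45)*(-1/140)) = 48398531/11562 + (6 - 9/112) = 48398531/11562 + 663/112 = 2714150539/647472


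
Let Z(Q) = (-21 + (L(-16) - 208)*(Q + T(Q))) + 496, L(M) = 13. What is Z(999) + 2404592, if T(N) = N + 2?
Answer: 2015067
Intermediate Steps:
T(N) = 2 + N
Z(Q) = 85 - 390*Q (Z(Q) = (-21 + (13 - 208)*(Q + (2 + Q))) + 496 = (-21 - 195*(2 + 2*Q)) + 496 = (-21 + (-390 - 390*Q)) + 496 = (-411 - 390*Q) + 496 = 85 - 390*Q)
Z(999) + 2404592 = (85 - 390*999) + 2404592 = (85 - 389610) + 2404592 = -389525 + 2404592 = 2015067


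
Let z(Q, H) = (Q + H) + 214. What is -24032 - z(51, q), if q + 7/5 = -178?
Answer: -120588/5 ≈ -24118.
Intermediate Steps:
q = -897/5 (q = -7/5 - 178 = -897/5 ≈ -179.40)
z(Q, H) = 214 + H + Q (z(Q, H) = (H + Q) + 214 = 214 + H + Q)
-24032 - z(51, q) = -24032 - (214 - 897/5 + 51) = -24032 - 1*428/5 = -24032 - 428/5 = -120588/5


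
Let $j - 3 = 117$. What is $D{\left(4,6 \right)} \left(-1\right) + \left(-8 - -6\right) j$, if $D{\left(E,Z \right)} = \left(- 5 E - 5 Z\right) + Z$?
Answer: $-196$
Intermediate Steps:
$j = 120$ ($j = 3 + 117 = 120$)
$D{\left(E,Z \right)} = - 5 E - 4 Z$
$D{\left(4,6 \right)} \left(-1\right) + \left(-8 - -6\right) j = \left(\left(-5\right) 4 - 24\right) \left(-1\right) + \left(-8 - -6\right) 120 = \left(-20 - 24\right) \left(-1\right) + \left(-8 + 6\right) 120 = \left(-44\right) \left(-1\right) - 240 = 44 - 240 = -196$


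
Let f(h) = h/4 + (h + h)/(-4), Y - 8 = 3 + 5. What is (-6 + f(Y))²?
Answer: 100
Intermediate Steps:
Y = 16 (Y = 8 + (3 + 5) = 8 + 8 = 16)
f(h) = -h/4 (f(h) = h*(¼) + (2*h)*(-¼) = h/4 - h/2 = -h/4)
(-6 + f(Y))² = (-6 - ¼*16)² = (-6 - 4)² = (-10)² = 100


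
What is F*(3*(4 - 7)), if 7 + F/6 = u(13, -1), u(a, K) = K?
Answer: 432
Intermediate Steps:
F = -48 (F = -42 + 6*(-1) = -42 - 6 = -48)
F*(3*(4 - 7)) = -144*(4 - 7) = -144*(-3) = -48*(-9) = 432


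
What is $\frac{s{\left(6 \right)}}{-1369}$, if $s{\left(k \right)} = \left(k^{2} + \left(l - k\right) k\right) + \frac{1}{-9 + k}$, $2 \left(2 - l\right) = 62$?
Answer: $\frac{523}{4107} \approx 0.12734$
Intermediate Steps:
$l = -29$ ($l = 2 - 31 = -29$)
$s{\left(k \right)} = k^{2} + \frac{1}{-9 + k} + k \left(-29 - k\right)$ ($s{\left(k \right)} = \left(k^{2} + \left(-29 - k\right) k\right) + \frac{1}{-9 + k} = \left(k^{2} + k \left(-29 - k\right)\right) + \frac{1}{-9 + k} = k^{2} + \frac{1}{-9 + k} + k \left(-29 - k\right)$)
$\frac{s{\left(6 \right)}}{-1369} = \frac{\frac{1}{-9 + 6} \left(1 - 29 \cdot 6^{2} + 261 \cdot 6\right)}{-1369} = \frac{1 - 1044 + 1566}{-3} \left(- \frac{1}{1369}\right) = - \frac{1 - 1044 + 1566}{3} \left(- \frac{1}{1369}\right) = \left(- \frac{1}{3}\right) 523 \left(- \frac{1}{1369}\right) = \left(- \frac{523}{3}\right) \left(- \frac{1}{1369}\right) = \frac{523}{4107}$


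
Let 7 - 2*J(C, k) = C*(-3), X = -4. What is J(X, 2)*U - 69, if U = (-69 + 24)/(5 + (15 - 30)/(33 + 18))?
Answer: -1443/32 ≈ -45.094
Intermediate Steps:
J(C, k) = 7/2 + 3*C/2 (J(C, k) = 7/2 - C*(-3)/2 = 7/2 - (-3)*C/2 = 7/2 + 3*C/2)
U = -153/16 (U = -45/(5 - 15/51) = -45/(5 - 15*1/51) = -45/(5 - 5/17) = -45/80/17 = -45*17/80 = -153/16 ≈ -9.5625)
J(X, 2)*U - 69 = (7/2 + (3/2)*(-4))*(-153/16) - 69 = (7/2 - 6)*(-153/16) - 69 = -5/2*(-153/16) - 69 = 765/32 - 69 = -1443/32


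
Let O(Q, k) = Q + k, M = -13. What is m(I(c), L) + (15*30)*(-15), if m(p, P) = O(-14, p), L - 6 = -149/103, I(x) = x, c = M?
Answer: -6777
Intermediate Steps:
c = -13
L = 469/103 (L = 6 - 149/103 = 469/103 ≈ 4.5534)
m(p, P) = -14 + p
m(I(c), L) + (15*30)*(-15) = (-14 - 13) + (15*30)*(-15) = -27 + 450*(-15) = -27 - 6750 = -6777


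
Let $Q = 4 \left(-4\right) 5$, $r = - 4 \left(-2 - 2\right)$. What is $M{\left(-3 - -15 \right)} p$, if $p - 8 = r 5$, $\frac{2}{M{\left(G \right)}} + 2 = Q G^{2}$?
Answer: $- \frac{88}{5761} \approx -0.015275$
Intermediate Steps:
$r = 16$ ($r = \left(-4\right) \left(-4\right) = 16$)
$Q = -80$ ($Q = \left(-16\right) 5 = -80$)
$M{\left(G \right)} = \frac{2}{-2 - 80 G^{2}}$
$p = 88$ ($p = 8 + 16 \cdot 5 = 8 + 80 = 88$)
$M{\left(-3 - -15 \right)} p = - \frac{1}{1 + 40 \left(-3 - -15\right)^{2}} \cdot 88 = - \frac{1}{1 + 40 \left(-3 + 15\right)^{2}} \cdot 88 = - \frac{1}{1 + 40 \cdot 12^{2}} \cdot 88 = - \frac{1}{1 + 40 \cdot 144} \cdot 88 = - \frac{1}{1 + 5760} \cdot 88 = - \frac{1}{5761} \cdot 88 = \left(-1\right) \frac{1}{5761} \cdot 88 = \left(- \frac{1}{5761}\right) 88 = - \frac{88}{5761}$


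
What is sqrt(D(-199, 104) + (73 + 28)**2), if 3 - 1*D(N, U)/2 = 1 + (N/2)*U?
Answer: sqrt(30901) ≈ 175.79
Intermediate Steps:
D(N, U) = 4 - N*U (D(N, U) = 6 - 2*(1 + (N/2)*U) = 6 - 2*(1 + N*U/2) = 6 + (-2 - N*U) = 4 - N*U)
sqrt(D(-199, 104) + (73 + 28)**2) = sqrt((4 - 1*(-199)*104) + (73 + 28)**2) = sqrt((4 + 20696) + 101**2) = sqrt(20700 + 10201) = sqrt(30901)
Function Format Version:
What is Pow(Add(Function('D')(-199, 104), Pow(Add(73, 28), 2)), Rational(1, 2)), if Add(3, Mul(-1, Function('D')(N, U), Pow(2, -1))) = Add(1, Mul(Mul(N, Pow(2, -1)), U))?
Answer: Pow(30901, Rational(1, 2)) ≈ 175.79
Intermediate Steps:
Function('D')(N, U) = Add(4, Mul(-1, N, U)) (Function('D')(N, U) = Add(6, Mul(-2, Add(1, Mul(Mul(N, Pow(2, -1)), U)))) = Add(6, Mul(-2, Add(1, Mul(Mul(N, Rational(1, 2)), U)))) = Add(6, Mul(-2, Add(1, Mul(Mul(Rational(1, 2), N), U)))) = Add(6, Mul(-2, Add(1, Mul(Rational(1, 2), N, U)))) = Add(6, Add(-2, Mul(-1, N, U))) = Add(4, Mul(-1, N, U)))
Pow(Add(Function('D')(-199, 104), Pow(Add(73, 28), 2)), Rational(1, 2)) = Pow(Add(Add(4, Mul(-1, -199, 104)), Pow(Add(73, 28), 2)), Rational(1, 2)) = Pow(Add(Add(4, 20696), Pow(101, 2)), Rational(1, 2)) = Pow(Add(20700, 10201), Rational(1, 2)) = Pow(30901, Rational(1, 2))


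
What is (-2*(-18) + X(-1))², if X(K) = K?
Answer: 1225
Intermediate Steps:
(-2*(-18) + X(-1))² = (-2*(-18) - 1)² = (36 - 1)² = 35² = 1225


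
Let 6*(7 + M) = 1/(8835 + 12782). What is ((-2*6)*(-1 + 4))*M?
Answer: 5447478/21617 ≈ 252.00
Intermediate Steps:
M = -907913/129702 (M = -7 + 1/(6*(8835 + 12782)) = -7 + (1/6)/21617 = -7 + (1/6)*(1/21617) = -7 + 1/129702 = -907913/129702 ≈ -7.0000)
((-2*6)*(-1 + 4))*M = ((-2*6)*(-1 + 4))*(-907913/129702) = -12*3*(-907913/129702) = -36*(-907913/129702) = 5447478/21617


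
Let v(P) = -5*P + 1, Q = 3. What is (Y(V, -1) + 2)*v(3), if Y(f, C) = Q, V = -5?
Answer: -70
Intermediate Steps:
Y(f, C) = 3
v(P) = 1 - 5*P
(Y(V, -1) + 2)*v(3) = (3 + 2)*(1 - 5*3) = 5*(1 - 15) = 5*(-14) = -70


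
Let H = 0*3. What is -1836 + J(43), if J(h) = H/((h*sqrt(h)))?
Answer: -1836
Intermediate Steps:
H = 0
J(h) = 0 (J(h) = 0/((h*sqrt(h))) = 0/(h**(3/2)) = 0/h**(3/2) = 0)
-1836 + J(43) = -1836 + 0 = -1836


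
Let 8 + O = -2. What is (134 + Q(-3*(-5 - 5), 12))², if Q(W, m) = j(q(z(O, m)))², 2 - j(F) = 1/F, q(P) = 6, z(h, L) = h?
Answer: 24453025/1296 ≈ 18868.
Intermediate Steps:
O = -10 (O = -8 - 2 = -10)
j(F) = 2 - 1/F
Q(W, m) = 121/36 (Q(W, m) = (2 - 1/6)² = (2 - 1*⅙)² = (2 - ⅙)² = (11/6)² = 121/36)
(134 + Q(-3*(-5 - 5), 12))² = (134 + 121/36)² = (4945/36)² = 24453025/1296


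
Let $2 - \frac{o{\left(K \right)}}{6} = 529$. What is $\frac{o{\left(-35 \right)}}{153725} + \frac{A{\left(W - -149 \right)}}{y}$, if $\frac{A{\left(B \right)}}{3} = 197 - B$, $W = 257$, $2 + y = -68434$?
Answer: $- \frac{40003019}{3506774700} \approx -0.011407$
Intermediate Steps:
$y = -68436$ ($y = -2 - 68434 = -68436$)
$o{\left(K \right)} = -3162$ ($o{\left(K \right)} = 12 - 3174 = -3162$)
$A{\left(B \right)} = 591 - 3 B$ ($A{\left(B \right)} = 3 \left(197 - B\right) = 591 - 3 B$)
$\frac{o{\left(-35 \right)}}{153725} + \frac{A{\left(W - -149 \right)}}{y} = - \frac{3162}{153725} + \frac{591 - 3 \left(257 - -149\right)}{-68436} = \left(-3162\right) \frac{1}{153725} + \left(591 - 3 \left(257 + 149\right)\right) \left(- \frac{1}{68436}\right) = - \frac{3162}{153725} + \left(591 - 1218\right) \left(- \frac{1}{68436}\right) = - \frac{3162}{153725} - - \frac{209}{22812} = - \frac{3162}{153725} + \frac{209}{22812} = - \frac{40003019}{3506774700}$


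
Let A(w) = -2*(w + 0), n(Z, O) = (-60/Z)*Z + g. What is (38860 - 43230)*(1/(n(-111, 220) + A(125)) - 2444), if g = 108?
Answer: 1078710465/101 ≈ 1.0680e+7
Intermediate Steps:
n(Z, O) = 48 (n(Z, O) = (-60/Z)*Z + 108 = -60 + 108 = 48)
A(w) = -2*w
(38860 - 43230)*(1/(n(-111, 220) + A(125)) - 2444) = (38860 - 43230)*(1/(48 - 2*125) - 2444) = -4370*(1/(48 - 250) - 2444) = -4370*(1/(-202) - 2444) = -4370*(-1/202 - 2444) = -4370*(-493689/202) = 1078710465/101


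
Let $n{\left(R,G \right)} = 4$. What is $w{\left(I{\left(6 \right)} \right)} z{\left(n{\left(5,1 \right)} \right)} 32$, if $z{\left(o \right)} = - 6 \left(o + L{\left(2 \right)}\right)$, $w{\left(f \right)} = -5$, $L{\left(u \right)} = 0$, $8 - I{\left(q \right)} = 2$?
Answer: $3840$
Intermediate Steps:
$I{\left(q \right)} = 6$ ($I{\left(q \right)} = 8 - 2 = 6$)
$z{\left(o \right)} = - 6 o$ ($z{\left(o \right)} = - 6 \left(o + 0\right) = - 6 o$)
$w{\left(I{\left(6 \right)} \right)} z{\left(n{\left(5,1 \right)} \right)} 32 = - 5 \left(\left(-6\right) 4\right) 32 = \left(-5\right) \left(-24\right) 32 = 120 \cdot 32 = 3840$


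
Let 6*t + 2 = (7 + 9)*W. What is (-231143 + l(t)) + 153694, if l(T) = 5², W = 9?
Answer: -77424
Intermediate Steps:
t = 71/3 (t = -⅓ + ((7 + 9)*9)/6 = -⅓ + (16*9)/6 = -⅓ + (⅙)*144 = -⅓ + 24 = 71/3 ≈ 23.667)
l(T) = 25
(-231143 + l(t)) + 153694 = (-231143 + 25) + 153694 = -231118 + 153694 = -77424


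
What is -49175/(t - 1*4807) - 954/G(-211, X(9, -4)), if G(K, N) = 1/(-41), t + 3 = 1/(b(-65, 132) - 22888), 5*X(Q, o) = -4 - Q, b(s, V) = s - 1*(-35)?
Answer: 4312881507884/110235581 ≈ 39124.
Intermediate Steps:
b(s, V) = 35 + s (b(s, V) = s + 35 = 35 + s)
X(Q, o) = -4/5 - Q/5 (X(Q, o) = (-4 - Q)/5 = -4/5 - Q/5)
t = -68755/22918 (t = -3 + 1/((35 - 65) - 22888) = -3 + 1/(-30 - 22888) = -3 + 1/(-22918) = -3 - 1/22918 = -68755/22918 ≈ -3.0000)
G(K, N) = -1/41
-49175/(t - 1*4807) - 954/G(-211, X(9, -4)) = -49175/(-68755/22918 - 1*4807) - 954/(-1/41) = -49175/(-68755/22918 - 4807) - 954*(-41) = -49175/(-110235581/22918) + 39114 = -49175*(-22918/110235581) + 39114 = 1126992650/110235581 + 39114 = 4312881507884/110235581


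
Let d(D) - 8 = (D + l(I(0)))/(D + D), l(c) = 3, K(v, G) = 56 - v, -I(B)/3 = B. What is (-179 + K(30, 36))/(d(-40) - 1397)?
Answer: 12240/111083 ≈ 0.11019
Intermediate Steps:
I(B) = -3*B
d(D) = 8 + (3 + D)/(2*D) (d(D) = 8 + (D + 3)/(D + D) = 8 + (3 + D)/((2*D)) = 8 + (3 + D)*(1/(2*D)) = 8 + (3 + D)/(2*D))
(-179 + K(30, 36))/(d(-40) - 1397) = (-179 + (56 - 1*30))/((½)*(3 + 17*(-40))/(-40) - 1397) = (-179 + (56 - 30))/((½)*(-1/40)*(3 - 680) - 1397) = (-179 + 26)/((½)*(-1/40)*(-677) - 1397) = -153/(677/80 - 1397) = -153/(-111083/80) = -153*(-80/111083) = 12240/111083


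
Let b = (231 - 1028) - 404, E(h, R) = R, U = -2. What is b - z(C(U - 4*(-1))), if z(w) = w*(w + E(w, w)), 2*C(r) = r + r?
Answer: -1209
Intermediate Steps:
C(r) = r (C(r) = (r + r)/2 = (2*r)/2 = r)
b = -1201 (b = -797 - 404 = -1201)
z(w) = 2*w**2 (z(w) = w*(w + w) = w*(2*w) = 2*w**2)
b - z(C(U - 4*(-1))) = -1201 - 2*(-2 - 4*(-1))**2 = -1201 - 2*(-2 + 4)**2 = -1201 - 2*2**2 = -1201 - 2*4 = -1201 - 1*8 = -1201 - 8 = -1209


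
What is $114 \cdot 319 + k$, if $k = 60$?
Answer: $36426$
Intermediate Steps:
$114 \cdot 319 + k = 114 \cdot 319 + 60 = 36366 + 60 = 36426$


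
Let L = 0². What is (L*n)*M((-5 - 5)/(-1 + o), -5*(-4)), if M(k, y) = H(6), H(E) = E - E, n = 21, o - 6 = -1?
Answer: 0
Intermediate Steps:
o = 5 (o = 6 - 1 = 5)
L = 0
H(E) = 0
M(k, y) = 0
(L*n)*M((-5 - 5)/(-1 + o), -5*(-4)) = (0*21)*0 = 0*0 = 0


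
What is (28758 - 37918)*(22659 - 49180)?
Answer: 242932360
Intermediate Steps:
(28758 - 37918)*(22659 - 49180) = -9160*(-26521) = 242932360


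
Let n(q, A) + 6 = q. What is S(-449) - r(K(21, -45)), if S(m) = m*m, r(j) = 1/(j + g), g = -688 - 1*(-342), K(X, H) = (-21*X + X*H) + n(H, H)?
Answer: 359454584/1783 ≈ 2.0160e+5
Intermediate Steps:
n(q, A) = -6 + q
K(X, H) = -6 + H - 21*X + H*X (K(X, H) = (-21*X + X*H) + (-6 + H) = (-21*X + H*X) + (-6 + H) = -6 + H - 21*X + H*X)
g = -346 (g = -688 + 342 = -346)
r(j) = 1/(-346 + j) (r(j) = 1/(j - 346) = 1/(-346 + j))
S(m) = m²
S(-449) - r(K(21, -45)) = (-449)² - 1/(-346 + (-6 - 45 - 21*21 - 45*21)) = 201601 - 1/(-346 + (-6 - 45 - 441 - 945)) = 201601 - 1/(-346 - 1437) = 201601 - 1/(-1783) = 201601 - 1*(-1/1783) = 201601 + 1/1783 = 359454584/1783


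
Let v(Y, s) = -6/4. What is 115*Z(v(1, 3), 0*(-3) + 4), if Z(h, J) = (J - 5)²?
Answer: 115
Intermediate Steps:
v(Y, s) = -3/2 (v(Y, s) = -6*¼ = -3/2)
Z(h, J) = (-5 + J)²
115*Z(v(1, 3), 0*(-3) + 4) = 115*(-5 + (0*(-3) + 4))² = 115*(-5 + (0 + 4))² = 115*(-5 + 4)² = 115*(-1)² = 115*1 = 115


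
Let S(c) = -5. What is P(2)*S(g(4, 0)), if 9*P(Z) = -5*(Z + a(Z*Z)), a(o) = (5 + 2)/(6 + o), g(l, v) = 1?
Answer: 15/2 ≈ 7.5000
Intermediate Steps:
a(o) = 7/(6 + o)
P(Z) = -35/(9*(6 + Z**2)) - 5*Z/9 (P(Z) = (-5*(Z + 7/(6 + Z*Z)))/9 = (-5*(Z + 7/(6 + Z**2)))/9 = (-35/(6 + Z**2) - 5*Z)/9 = -35/(9*(6 + Z**2)) - 5*Z/9)
P(2)*S(g(4, 0)) = (5*(-7 - 1*2*(6 + 2**2))/(9*(6 + 2**2)))*(-5) = (5*(-7 - 1*2*(6 + 4))/(9*(6 + 4)))*(-5) = ((5/9)*(-7 - 1*2*10)/10)*(-5) = ((5/9)*(1/10)*(-7 - 20))*(-5) = ((5/9)*(1/10)*(-27))*(-5) = -3/2*(-5) = 15/2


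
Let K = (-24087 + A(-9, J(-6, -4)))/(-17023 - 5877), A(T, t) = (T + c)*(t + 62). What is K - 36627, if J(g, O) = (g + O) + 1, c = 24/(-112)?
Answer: -2348454429/64120 ≈ -36626.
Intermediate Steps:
c = -3/14 (c = 24*(-1/112) = -3/14 ≈ -0.21429)
J(g, O) = 1 + O + g (J(g, O) = (O + g) + 1 = 1 + O + g)
A(T, t) = (62 + t)*(-3/14 + T) (A(T, t) = (T - 3/14)*(t + 62) = (-3/14 + T)*(62 + t) = (62 + t)*(-3/14 + T))
K = 68811/64120 (K = (-24087 + (-93/7 + 62*(-9) - 3*(1 - 4 - 6)/14 - 9*(1 - 4 - 6)))/(-17023 - 5877) = (-24087 + (-93/7 - 558 - 3/14*(-9) - 9*(-9)))/(-22900) = (-24087 + (-93/7 - 558 + 27/14 + 81))*(-1/22900) = (-24087 - 6837/14)*(-1/22900) = -344055/14*(-1/22900) = 68811/64120 ≈ 1.0732)
K - 36627 = 68811/64120 - 36627 = -2348454429/64120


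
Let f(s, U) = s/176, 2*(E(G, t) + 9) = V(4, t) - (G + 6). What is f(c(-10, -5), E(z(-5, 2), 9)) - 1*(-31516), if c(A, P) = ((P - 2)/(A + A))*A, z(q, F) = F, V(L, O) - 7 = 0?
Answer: 11093625/352 ≈ 31516.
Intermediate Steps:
V(L, O) = 7 (V(L, O) = 7 + 0 = 7)
E(G, t) = -17/2 - G/2 (E(G, t) = -9 + (7 - (G + 6))/2 = -9 + (7 - (6 + G))/2 = -9 + (7 + (-6 - G))/2 = -9 + (1 - G)/2 = -9 + (½ - G/2) = -17/2 - G/2)
c(A, P) = -1 + P/2 (c(A, P) = ((-2 + P)/((2*A)))*A = ((-2 + P)*(1/(2*A)))*A = ((-2 + P)/(2*A))*A = -1 + P/2)
f(s, U) = s/176 (f(s, U) = s*(1/176) = s/176)
f(c(-10, -5), E(z(-5, 2), 9)) - 1*(-31516) = (-1 + (½)*(-5))/176 - 1*(-31516) = (-1 - 5/2)/176 + 31516 = (1/176)*(-7/2) + 31516 = -7/352 + 31516 = 11093625/352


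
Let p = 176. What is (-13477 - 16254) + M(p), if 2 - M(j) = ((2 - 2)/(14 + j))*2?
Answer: -29729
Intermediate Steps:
M(j) = 2 (M(j) = 2 - (2 - 2)/(14 + j)*2 = 2 - 0/(14 + j)*2 = 2 - 0*2 = 2 - 1*0 = 2 + 0 = 2)
(-13477 - 16254) + M(p) = (-13477 - 16254) + 2 = -29731 + 2 = -29729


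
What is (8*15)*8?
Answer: 960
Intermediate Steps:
(8*15)*8 = 120*8 = 960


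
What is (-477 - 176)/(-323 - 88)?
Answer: 653/411 ≈ 1.5888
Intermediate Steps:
(-477 - 176)/(-323 - 88) = -653/(-411) = -653*(-1/411) = 653/411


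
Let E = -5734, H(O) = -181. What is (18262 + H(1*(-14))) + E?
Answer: 12347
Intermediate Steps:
(18262 + H(1*(-14))) + E = (18262 - 181) - 5734 = 18081 - 5734 = 12347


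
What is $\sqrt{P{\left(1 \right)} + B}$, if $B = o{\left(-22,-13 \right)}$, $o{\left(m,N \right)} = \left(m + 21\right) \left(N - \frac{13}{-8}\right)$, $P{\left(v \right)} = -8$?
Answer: $\frac{3 \sqrt{6}}{4} \approx 1.8371$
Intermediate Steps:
$o{\left(m,N \right)} = \left(21 + m\right) \left(\frac{13}{8} + N\right)$ ($o{\left(m,N \right)} = \left(21 + m\right) \left(N - - \frac{13}{8}\right) = \left(21 + m\right) \left(N + \frac{13}{8}\right) = \left(21 + m\right) \left(\frac{13}{8} + N\right)$)
$B = \frac{91}{8}$ ($B = \frac{273}{8} + 21 \left(-13\right) + \frac{13}{8} \left(-22\right) - -286 = \frac{273}{8} - 273 - \frac{143}{4} + 286 = \frac{91}{8} \approx 11.375$)
$\sqrt{P{\left(1 \right)} + B} = \sqrt{-8 + \frac{91}{8}} = \sqrt{\frac{27}{8}} = \frac{3 \sqrt{6}}{4}$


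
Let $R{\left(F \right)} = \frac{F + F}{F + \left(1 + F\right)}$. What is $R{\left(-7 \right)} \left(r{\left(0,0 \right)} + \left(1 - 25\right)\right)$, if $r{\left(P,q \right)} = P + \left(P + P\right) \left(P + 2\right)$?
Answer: $- \frac{336}{13} \approx -25.846$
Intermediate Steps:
$R{\left(F \right)} = \frac{2 F}{1 + 2 F}$
$r{\left(P,q \right)} = P + 2 P \left(2 + P\right)$
$R{\left(-7 \right)} \left(r{\left(0,0 \right)} + \left(1 - 25\right)\right) = 2 \left(-7\right) \frac{1}{1 + 2 \left(-7\right)} \left(0 \left(5 + 2 \cdot 0\right) + \left(1 - 25\right)\right) = 2 \left(-7\right) \frac{1}{1 - 14} \left(0 \left(5 + 0\right) + \left(1 - 25\right)\right) = 2 \left(-7\right) \frac{1}{-13} \left(0 \cdot 5 - 24\right) = 2 \left(-7\right) \left(- \frac{1}{13}\right) \left(0 - 24\right) = \frac{14}{13} \left(-24\right) = - \frac{336}{13}$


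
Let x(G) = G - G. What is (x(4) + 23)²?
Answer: 529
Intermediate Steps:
x(G) = 0
(x(4) + 23)² = (0 + 23)² = 23² = 529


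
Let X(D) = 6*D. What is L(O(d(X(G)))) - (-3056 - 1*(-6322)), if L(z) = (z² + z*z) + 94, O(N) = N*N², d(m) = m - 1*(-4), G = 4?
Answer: 963777436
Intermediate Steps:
d(m) = 4 + m (d(m) = m + 4 = 4 + m)
O(N) = N³
L(z) = 94 + 2*z² (L(z) = (z² + z²) + 94 = 2*z² + 94 = 94 + 2*z²)
L(O(d(X(G)))) - (-3056 - 1*(-6322)) = (94 + 2*((4 + 6*4)³)²) - (-3056 - 1*(-6322)) = (94 + 2*((4 + 24)³)²) - (-3056 + 6322) = (94 + 2*(28³)²) - 1*3266 = (94 + 2*21952²) - 3266 = (94 + 2*481890304) - 3266 = (94 + 963780608) - 3266 = 963780702 - 3266 = 963777436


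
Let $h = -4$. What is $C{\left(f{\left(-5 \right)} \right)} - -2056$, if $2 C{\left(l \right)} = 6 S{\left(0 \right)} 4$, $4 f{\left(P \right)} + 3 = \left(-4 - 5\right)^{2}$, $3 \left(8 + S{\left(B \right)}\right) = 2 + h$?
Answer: $1952$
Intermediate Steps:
$S{\left(B \right)} = - \frac{26}{3}$ ($S{\left(B \right)} = -8 + \frac{2 - 4}{3} = -8 + \frac{1}{3} \left(-2\right) = -8 - \frac{2}{3} = - \frac{26}{3}$)
$f{\left(P \right)} = \frac{39}{2}$ ($f{\left(P \right)} = - \frac{3}{4} + \frac{\left(-4 - 5\right)^{2}}{4} = - \frac{3}{4} + \frac{\left(-9\right)^{2}}{4} = - \frac{3}{4} + \frac{1}{4} \cdot 81 = - \frac{3}{4} + \frac{81}{4} = \frac{39}{2}$)
$C{\left(l \right)} = -104$ ($C{\left(l \right)} = \frac{6 \left(- \frac{26}{3}\right) 4}{2} = \frac{\left(-52\right) 4}{2} = \frac{1}{2} \left(-208\right) = -104$)
$C{\left(f{\left(-5 \right)} \right)} - -2056 = -104 - -2056 = -104 + 2056 = 1952$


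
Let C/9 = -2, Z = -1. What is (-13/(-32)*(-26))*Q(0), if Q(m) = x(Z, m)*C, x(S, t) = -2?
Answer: -1521/4 ≈ -380.25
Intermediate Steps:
C = -18 (C = 9*(-2) = -18)
Q(m) = 36 (Q(m) = -2*(-18) = 36)
(-13/(-32)*(-26))*Q(0) = (-13/(-32)*(-26))*36 = (-13*(-1/32)*(-26))*36 = ((13/32)*(-26))*36 = -169/16*36 = -1521/4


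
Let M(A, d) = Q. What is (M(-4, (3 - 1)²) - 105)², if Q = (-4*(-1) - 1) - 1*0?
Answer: 10404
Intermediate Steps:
Q = 3 (Q = (4 - 1) + 0 = 3 + 0 = 3)
M(A, d) = 3
(M(-4, (3 - 1)²) - 105)² = (3 - 105)² = (-102)² = 10404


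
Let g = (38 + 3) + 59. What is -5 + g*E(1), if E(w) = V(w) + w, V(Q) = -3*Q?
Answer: -205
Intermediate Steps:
g = 100 (g = 41 + 59 = 100)
E(w) = -2*w (E(w) = -3*w + w = -2*w)
-5 + g*E(1) = -5 + 100*(-2*1) = -5 + 100*(-2) = -5 - 200 = -205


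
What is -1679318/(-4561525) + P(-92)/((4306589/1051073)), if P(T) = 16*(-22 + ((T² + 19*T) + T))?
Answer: 506459408920868702/19644613388225 ≈ 25781.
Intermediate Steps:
P(T) = -352 + 16*T² + 320*T (P(T) = 16*(-22 + (T² + 20*T)) = 16*(-22 + T² + 20*T) = -352 + 16*T² + 320*T)
-1679318/(-4561525) + P(-92)/((4306589/1051073)) = -1679318/(-4561525) + (-352 + 16*(-92)² + 320*(-92))/((4306589/1051073)) = -1679318*(-1/4561525) + (-352 + 16*8464 - 29440)/((4306589*(1/1051073))) = 1679318/4561525 + (-352 + 135424 - 29440)/(4306589/1051073) = 1679318/4561525 + 105632*(1051073/4306589) = 1679318/4561525 + 111026943136/4306589 = 506459408920868702/19644613388225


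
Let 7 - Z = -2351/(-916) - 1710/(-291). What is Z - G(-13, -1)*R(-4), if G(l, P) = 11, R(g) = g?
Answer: 3781285/88852 ≈ 42.557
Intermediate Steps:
Z = -128203/88852 (Z = 7 - (-2351/(-916) - 1710/(-291)) = 7 - (-2351*(-1/916) - 1710*(-1)/291) = 7 - (2351/916 - 1*(-570/97)) = 7 - (2351/916 + 570/97) = 7 - 1*750167/88852 = 7 - 750167/88852 = -128203/88852 ≈ -1.4429)
Z - G(-13, -1)*R(-4) = -128203/88852 - 11*(-4) = -128203/88852 - 1*(-44) = -128203/88852 + 44 = 3781285/88852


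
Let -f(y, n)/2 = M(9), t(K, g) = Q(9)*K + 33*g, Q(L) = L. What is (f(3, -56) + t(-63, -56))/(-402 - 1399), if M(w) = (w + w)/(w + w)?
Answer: 2417/1801 ≈ 1.3420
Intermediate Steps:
M(w) = 1 (M(w) = (2*w)/((2*w)) = (2*w)*(1/(2*w)) = 1)
t(K, g) = 9*K + 33*g
f(y, n) = -2 (f(y, n) = -2*1 = -2)
(f(3, -56) + t(-63, -56))/(-402 - 1399) = (-2 + (9*(-63) + 33*(-56)))/(-402 - 1399) = (-2 + (-567 - 1848))/(-1801) = (-2 - 2415)*(-1/1801) = -2417*(-1/1801) = 2417/1801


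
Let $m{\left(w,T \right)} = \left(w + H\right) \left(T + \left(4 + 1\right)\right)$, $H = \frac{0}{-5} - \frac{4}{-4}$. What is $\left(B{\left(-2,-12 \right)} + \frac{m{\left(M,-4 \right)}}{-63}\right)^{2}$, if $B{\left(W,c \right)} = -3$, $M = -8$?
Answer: $\frac{676}{81} \approx 8.3457$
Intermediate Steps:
$H = 1$ ($H = 0 \left(- \frac{1}{5}\right) - -1 = 0 + 1 = 1$)
$m{\left(w,T \right)} = \left(1 + w\right) \left(5 + T\right)$ ($m{\left(w,T \right)} = \left(w + 1\right) \left(T + \left(4 + 1\right)\right) = \left(1 + w\right) \left(T + 5\right) = \left(1 + w\right) \left(5 + T\right)$)
$\left(B{\left(-2,-12 \right)} + \frac{m{\left(M,-4 \right)}}{-63}\right)^{2} = \left(-3 + \frac{5 - 4 + 5 \left(-8\right) - -32}{-63}\right)^{2} = \left(-3 + \left(5 - 4 - 40 + 32\right) \left(- \frac{1}{63}\right)\right)^{2} = \left(-3 - - \frac{1}{9}\right)^{2} = \left(-3 + \frac{1}{9}\right)^{2} = \left(- \frac{26}{9}\right)^{2} = \frac{676}{81}$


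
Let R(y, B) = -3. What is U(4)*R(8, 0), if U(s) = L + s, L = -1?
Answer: -9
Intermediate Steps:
U(s) = -1 + s
U(4)*R(8, 0) = (-1 + 4)*(-3) = 3*(-3) = -9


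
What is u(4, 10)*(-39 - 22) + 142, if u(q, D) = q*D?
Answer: -2298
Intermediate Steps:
u(q, D) = D*q
u(4, 10)*(-39 - 22) + 142 = (10*4)*(-39 - 22) + 142 = 40*(-61) + 142 = -2440 + 142 = -2298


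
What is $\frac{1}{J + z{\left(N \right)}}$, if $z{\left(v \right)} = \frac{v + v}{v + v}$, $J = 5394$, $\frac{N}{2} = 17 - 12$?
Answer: $\frac{1}{5395} \approx 0.00018536$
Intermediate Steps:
$N = 10$ ($N = 2 \left(17 - 12\right) = 2 \cdot 5 = 10$)
$z{\left(v \right)} = 1$ ($z{\left(v \right)} = \frac{2 v}{2 v} = 2 v \frac{1}{2 v} = 1$)
$\frac{1}{J + z{\left(N \right)}} = \frac{1}{5394 + 1} = \frac{1}{5395}$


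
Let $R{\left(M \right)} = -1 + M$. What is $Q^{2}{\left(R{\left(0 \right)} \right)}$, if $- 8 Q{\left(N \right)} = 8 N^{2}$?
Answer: $1$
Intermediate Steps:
$Q{\left(N \right)} = - N^{2}$ ($Q{\left(N \right)} = - \frac{8 N^{2}}{8} = - N^{2}$)
$Q^{2}{\left(R{\left(0 \right)} \right)} = \left(- \left(-1 + 0\right)^{2}\right)^{2} = \left(- \left(-1\right)^{2}\right)^{2} = \left(\left(-1\right) 1\right)^{2} = \left(-1\right)^{2} = 1$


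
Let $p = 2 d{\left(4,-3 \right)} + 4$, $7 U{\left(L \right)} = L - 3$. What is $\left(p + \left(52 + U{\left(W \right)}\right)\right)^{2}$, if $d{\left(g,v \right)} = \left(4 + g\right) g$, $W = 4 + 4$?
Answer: $\frac{714025}{49} \approx 14572.0$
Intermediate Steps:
$W = 8$
$U{\left(L \right)} = - \frac{3}{7} + \frac{L}{7}$ ($U{\left(L \right)} = \frac{L - 3}{7} = \frac{-3 + L}{7} = - \frac{3}{7} + \frac{L}{7}$)
$d{\left(g,v \right)} = g \left(4 + g\right)$
$p = 68$ ($p = 2 \cdot 4 \left(4 + 4\right) + 4 = 2 \cdot 4 \cdot 8 + 4 = 2 \cdot 32 + 4 = 64 + 4 = 68$)
$\left(p + \left(52 + U{\left(W \right)}\right)\right)^{2} = \left(68 + \left(52 + \left(- \frac{3}{7} + \frac{1}{7} \cdot 8\right)\right)\right)^{2} = \left(68 + \left(52 + \left(- \frac{3}{7} + \frac{8}{7}\right)\right)\right)^{2} = \left(68 + \left(52 + \frac{5}{7}\right)\right)^{2} = \left(68 + \frac{369}{7}\right)^{2} = \left(\frac{845}{7}\right)^{2} = \frac{714025}{49}$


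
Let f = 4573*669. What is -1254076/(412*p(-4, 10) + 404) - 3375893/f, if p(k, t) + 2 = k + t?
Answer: -16857756316/27534033 ≈ -612.25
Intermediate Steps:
f = 3059337
p(k, t) = -2 + k + t (p(k, t) = -2 + (k + t) = -2 + k + t)
-1254076/(412*p(-4, 10) + 404) - 3375893/f = -1254076/(412*(-2 - 4 + 10) + 404) - 3375893/3059337 = -1254076/(412*4 + 404) - 3375893*1/3059337 = -1254076/(1648 + 404) - 3375893/3059337 = -1254076/2052 - 3375893/3059337 = -1254076*1/2052 - 3375893/3059337 = -16501/27 - 3375893/3059337 = -16857756316/27534033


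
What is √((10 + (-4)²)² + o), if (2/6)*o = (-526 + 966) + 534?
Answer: √3598 ≈ 59.983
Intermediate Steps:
o = 2922 (o = 3*((-526 + 966) + 534) = 3*(440 + 534) = 3*974 = 2922)
√((10 + (-4)²)² + o) = √((10 + (-4)²)² + 2922) = √((10 + 16)² + 2922) = √(26² + 2922) = √(676 + 2922) = √3598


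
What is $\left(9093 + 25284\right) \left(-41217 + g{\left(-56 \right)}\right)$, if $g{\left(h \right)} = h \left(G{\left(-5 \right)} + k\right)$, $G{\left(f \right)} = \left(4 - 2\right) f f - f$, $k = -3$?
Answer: $-1517022633$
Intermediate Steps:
$G{\left(f \right)} = - f + 2 f^{2}$ ($G{\left(f \right)} = 2 f f - f = 2 f^{2} - f = - f + 2 f^{2}$)
$g{\left(h \right)} = 52 h$ ($g{\left(h \right)} = h \left(- 5 \left(-1 + 2 \left(-5\right)\right) - 3\right) = h \left(- 5 \left(-1 - 10\right) - 3\right) = h \left(\left(-5\right) \left(-11\right) - 3\right) = h \left(55 - 3\right) = h 52 = 52 h$)
$\left(9093 + 25284\right) \left(-41217 + g{\left(-56 \right)}\right) = \left(9093 + 25284\right) \left(-41217 + 52 \left(-56\right)\right) = 34377 \left(-41217 - 2912\right) = 34377 \left(-44129\right) = -1517022633$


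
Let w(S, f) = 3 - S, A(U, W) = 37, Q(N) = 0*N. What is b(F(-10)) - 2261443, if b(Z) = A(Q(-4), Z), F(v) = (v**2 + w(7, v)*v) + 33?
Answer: -2261406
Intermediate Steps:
Q(N) = 0
F(v) = 33 + v**2 - 4*v (F(v) = (v**2 + (3 - 1*7)*v) + 33 = (v**2 + (3 - 7)*v) + 33 = (v**2 - 4*v) + 33 = 33 + v**2 - 4*v)
b(Z) = 37
b(F(-10)) - 2261443 = 37 - 2261443 = -2261406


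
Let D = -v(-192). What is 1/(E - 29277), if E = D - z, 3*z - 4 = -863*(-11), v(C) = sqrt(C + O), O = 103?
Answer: -291984/9472740385 + 9*I*sqrt(89)/9472740385 ≈ -3.0824e-5 + 8.9632e-9*I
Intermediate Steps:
v(C) = sqrt(103 + C) (v(C) = sqrt(C + 103) = sqrt(103 + C))
z = 9497/3 (z = 4/3 + (-863*(-11))/3 = 4/3 + (1/3)*9493 = 4/3 + 9493/3 = 9497/3 ≈ 3165.7)
D = -I*sqrt(89) (D = -sqrt(103 - 192) = -sqrt(-89) = -I*sqrt(89) ≈ -9.434*I)
E = -9497/3 - I*sqrt(89) (E = -I*sqrt(89) - 1*9497/3 = -I*sqrt(89) - 9497/3 = -9497/3 - I*sqrt(89) ≈ -3165.7 - 9.434*I)
1/(E - 29277) = 1/((-9497/3 - I*sqrt(89)) - 29277) = 1/(-97328/3 - I*sqrt(89))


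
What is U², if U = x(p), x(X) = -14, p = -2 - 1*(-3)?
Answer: 196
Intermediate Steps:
p = 1 (p = -2 + 3 = 1)
U = -14
U² = (-14)² = 196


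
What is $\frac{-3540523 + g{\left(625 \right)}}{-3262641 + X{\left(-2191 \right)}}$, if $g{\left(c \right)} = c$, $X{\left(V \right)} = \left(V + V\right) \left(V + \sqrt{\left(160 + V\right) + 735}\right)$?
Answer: $- \frac{22437009831258}{40199198792545} - \frac{558425989296 i}{40199198792545} \approx -0.55815 - 0.013891 i$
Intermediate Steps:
$X{\left(V \right)} = 2 V \left(V + \sqrt{895 + V}\right)$
$\frac{-3540523 + g{\left(625 \right)}}{-3262641 + X{\left(-2191 \right)}} = \frac{-3540523 + 625}{-3262641 + 2 \left(-2191\right) \left(-2191 + \sqrt{895 - 2191}\right)} = - \frac{3539898}{-3262641 + 2 \left(-2191\right) \left(-2191 + \sqrt{-1296}\right)} = - \frac{3539898}{-3262641 + 2 \left(-2191\right) \left(-2191 + 36 i\right)} = - \frac{3539898}{-3262641 + \left(9600962 - 157752 i\right)} = - \frac{3539898}{6338321 - 157752 i} = - 3539898 \frac{6338321 + 157752 i}{40199198792545} = - \frac{3539898 \left(6338321 + 157752 i\right)}{40199198792545}$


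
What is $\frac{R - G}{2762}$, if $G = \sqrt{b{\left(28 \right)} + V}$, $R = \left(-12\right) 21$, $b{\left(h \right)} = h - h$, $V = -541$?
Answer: $- \frac{126}{1381} - \frac{i \sqrt{541}}{2762} \approx -0.091238 - 0.0084212 i$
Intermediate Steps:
$b{\left(h \right)} = 0$
$R = -252$
$G = i \sqrt{541}$ ($G = \sqrt{0 - 541} = \sqrt{-541} = i \sqrt{541} \approx 23.259 i$)
$\frac{R - G}{2762} = \frac{-252 - i \sqrt{541}}{2762} = \left(-252 - i \sqrt{541}\right) \frac{1}{2762} = - \frac{126}{1381} - \frac{i \sqrt{541}}{2762}$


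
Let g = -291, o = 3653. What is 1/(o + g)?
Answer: 1/3362 ≈ 0.00029744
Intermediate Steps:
1/(o + g) = 1/(3653 - 291) = 1/3362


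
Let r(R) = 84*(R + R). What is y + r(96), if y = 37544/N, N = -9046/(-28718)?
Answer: 612041240/4523 ≈ 1.3532e+5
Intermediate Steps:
N = 4523/14359 (N = -9046*(-1/28718) = 4523/14359 ≈ 0.31499)
r(R) = 168*R (r(R) = 84*(2*R) = 168*R)
y = 539094296/4523 (y = 37544/(4523/14359) = 37544*(14359/4523) = 539094296/4523 ≈ 1.1919e+5)
y + r(96) = 539094296/4523 + 168*96 = 539094296/4523 + 16128 = 612041240/4523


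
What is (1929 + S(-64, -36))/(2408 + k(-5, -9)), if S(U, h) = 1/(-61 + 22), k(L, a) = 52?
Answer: 7523/9594 ≈ 0.78414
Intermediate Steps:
S(U, h) = -1/39 (S(U, h) = 1/(-39) = -1/39)
(1929 + S(-64, -36))/(2408 + k(-5, -9)) = (1929 - 1/39)/(2408 + 52) = (75230/39)/2460 = (75230/39)*(1/2460) = 7523/9594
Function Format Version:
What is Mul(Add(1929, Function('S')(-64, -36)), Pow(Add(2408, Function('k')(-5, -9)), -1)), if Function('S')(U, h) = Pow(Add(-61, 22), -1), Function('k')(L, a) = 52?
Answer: Rational(7523, 9594) ≈ 0.78414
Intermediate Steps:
Function('S')(U, h) = Rational(-1, 39) (Function('S')(U, h) = Pow(-39, -1) = Rational(-1, 39))
Mul(Add(1929, Function('S')(-64, -36)), Pow(Add(2408, Function('k')(-5, -9)), -1)) = Mul(Add(1929, Rational(-1, 39)), Pow(Add(2408, 52), -1)) = Mul(Rational(75230, 39), Pow(2460, -1)) = Mul(Rational(75230, 39), Rational(1, 2460)) = Rational(7523, 9594)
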